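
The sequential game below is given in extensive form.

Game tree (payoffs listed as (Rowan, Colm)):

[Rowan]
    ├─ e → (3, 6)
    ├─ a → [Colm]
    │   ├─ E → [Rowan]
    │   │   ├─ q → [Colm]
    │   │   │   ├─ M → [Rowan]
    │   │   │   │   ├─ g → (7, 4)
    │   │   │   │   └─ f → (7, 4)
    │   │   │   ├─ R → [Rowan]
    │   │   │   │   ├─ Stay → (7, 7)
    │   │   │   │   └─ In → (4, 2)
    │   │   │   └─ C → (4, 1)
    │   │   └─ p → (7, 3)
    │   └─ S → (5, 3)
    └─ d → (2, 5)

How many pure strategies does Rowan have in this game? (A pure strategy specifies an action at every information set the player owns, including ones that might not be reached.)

Rowan owns the root with actions {e, a, d} — three choices.
Rowan owns the node after a-E with actions {q, p} — two choices.
Rowan owns the node after a-E-q-M with actions {g, f} — two choices.
Rowan owns the node after a-E-q-R with actions {Stay, In} — two choices.
A pure strategy fixes one action at each information set independently, so the count is the product 3 × 2 × 2 × 2 = 24.

24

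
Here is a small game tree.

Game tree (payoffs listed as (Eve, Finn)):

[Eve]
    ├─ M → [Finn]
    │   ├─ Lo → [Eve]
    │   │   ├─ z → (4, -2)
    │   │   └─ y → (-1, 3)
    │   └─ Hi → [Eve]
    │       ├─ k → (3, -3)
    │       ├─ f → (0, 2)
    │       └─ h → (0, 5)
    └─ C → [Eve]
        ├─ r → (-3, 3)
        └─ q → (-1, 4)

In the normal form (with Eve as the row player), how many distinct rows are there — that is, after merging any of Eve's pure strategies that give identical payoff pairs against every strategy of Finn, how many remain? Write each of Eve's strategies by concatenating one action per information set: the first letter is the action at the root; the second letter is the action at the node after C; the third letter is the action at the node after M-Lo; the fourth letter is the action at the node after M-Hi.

Eve has 24 pure strategies: Mrzk, Mrzf, Mrzh, Mryk, Mryf, Mryh, Mqzk, Mqzf, Mqzh, Mqyk, Mqyf, Mqyh, Crzk, Crzf, Crzh, Cryk, Cryf, Cryh, Cqzk, Cqzf, Cqzh, Cqyk, Cqyf, Cqyh. Columns: Lo, Hi.
{Mrzk, Mqzk} → row (4,-2) (3,-3)
{Mrzf, Mqzf} → row (4,-2) (0,2)
{Mrzh, Mqzh} → row (4,-2) (0,5)
{Mryk, Mqyk} → row (-1,3) (3,-3)
{Mryf, Mqyf} → row (-1,3) (0,2)
{Mryh, Mqyh} → row (-1,3) (0,5)
{Crzk, Crzf, Crzh, Cryk, Cryf, Cryh} → row (-3,3) (-3,3)
{Cqzk, Cqzf, Cqzh, Cqyk, Cqyf, Cqyh} → row (-1,4) (-1,4)
That's 8 distinct rows out of 24 strategies.

8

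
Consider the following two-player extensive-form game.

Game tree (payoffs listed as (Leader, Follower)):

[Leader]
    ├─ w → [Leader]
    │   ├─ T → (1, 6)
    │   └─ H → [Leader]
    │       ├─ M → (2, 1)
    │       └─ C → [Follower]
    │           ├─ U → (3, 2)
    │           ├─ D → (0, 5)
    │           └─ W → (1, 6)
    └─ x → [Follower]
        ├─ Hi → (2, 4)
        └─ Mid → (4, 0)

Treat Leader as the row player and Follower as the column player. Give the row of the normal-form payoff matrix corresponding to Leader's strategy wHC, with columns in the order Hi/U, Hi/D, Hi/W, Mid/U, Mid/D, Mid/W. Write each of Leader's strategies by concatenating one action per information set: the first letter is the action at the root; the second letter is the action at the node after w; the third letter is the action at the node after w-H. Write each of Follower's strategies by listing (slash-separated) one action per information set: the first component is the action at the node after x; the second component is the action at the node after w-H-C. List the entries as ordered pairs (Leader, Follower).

(3,2) (0,5) (1,6) (3,2) (0,5) (1,6)

vs Hi/U: Leader plays w → Leader plays H at [w] → Leader plays C at [w-H] → Follower plays U at [w-H-C] → (3, 2)
vs Hi/D: Leader plays w → Leader plays H at [w] → Leader plays C at [w-H] → Follower plays D at [w-H-C] → (0, 5)
vs Hi/W: Leader plays w → Leader plays H at [w] → Leader plays C at [w-H] → Follower plays W at [w-H-C] → (1, 6)
vs Mid/U: Leader plays w → Leader plays H at [w] → Leader plays C at [w-H] → Follower plays U at [w-H-C] → (3, 2)
vs Mid/D: Leader plays w → Leader plays H at [w] → Leader plays C at [w-H] → Follower plays D at [w-H-C] → (0, 5)
vs Mid/W: Leader plays w → Leader plays H at [w] → Leader plays C at [w-H] → Follower plays W at [w-H-C] → (1, 6)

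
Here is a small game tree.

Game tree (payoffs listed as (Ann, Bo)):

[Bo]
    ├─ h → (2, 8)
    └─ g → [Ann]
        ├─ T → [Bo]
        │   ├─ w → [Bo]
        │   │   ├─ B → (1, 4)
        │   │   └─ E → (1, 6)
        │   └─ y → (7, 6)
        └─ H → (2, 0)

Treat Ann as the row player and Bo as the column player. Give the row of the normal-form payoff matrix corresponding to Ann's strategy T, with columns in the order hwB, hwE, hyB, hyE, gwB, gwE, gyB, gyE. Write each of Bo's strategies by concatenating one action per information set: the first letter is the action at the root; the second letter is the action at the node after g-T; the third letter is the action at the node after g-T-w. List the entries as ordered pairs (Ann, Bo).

vs hwB: Bo plays h → (2, 8)
vs hwE: Bo plays h → (2, 8)
vs hyB: Bo plays h → (2, 8)
vs hyE: Bo plays h → (2, 8)
vs gwB: Bo plays g → Ann plays T at [g] → Bo plays w at [g-T] → Bo plays B at [g-T-w] → (1, 4)
vs gwE: Bo plays g → Ann plays T at [g] → Bo plays w at [g-T] → Bo plays E at [g-T-w] → (1, 6)
vs gyB: Bo plays g → Ann plays T at [g] → Bo plays y at [g-T] → (7, 6)
vs gyE: Bo plays g → Ann plays T at [g] → Bo plays y at [g-T] → (7, 6)

(2,8) (2,8) (2,8) (2,8) (1,4) (1,6) (7,6) (7,6)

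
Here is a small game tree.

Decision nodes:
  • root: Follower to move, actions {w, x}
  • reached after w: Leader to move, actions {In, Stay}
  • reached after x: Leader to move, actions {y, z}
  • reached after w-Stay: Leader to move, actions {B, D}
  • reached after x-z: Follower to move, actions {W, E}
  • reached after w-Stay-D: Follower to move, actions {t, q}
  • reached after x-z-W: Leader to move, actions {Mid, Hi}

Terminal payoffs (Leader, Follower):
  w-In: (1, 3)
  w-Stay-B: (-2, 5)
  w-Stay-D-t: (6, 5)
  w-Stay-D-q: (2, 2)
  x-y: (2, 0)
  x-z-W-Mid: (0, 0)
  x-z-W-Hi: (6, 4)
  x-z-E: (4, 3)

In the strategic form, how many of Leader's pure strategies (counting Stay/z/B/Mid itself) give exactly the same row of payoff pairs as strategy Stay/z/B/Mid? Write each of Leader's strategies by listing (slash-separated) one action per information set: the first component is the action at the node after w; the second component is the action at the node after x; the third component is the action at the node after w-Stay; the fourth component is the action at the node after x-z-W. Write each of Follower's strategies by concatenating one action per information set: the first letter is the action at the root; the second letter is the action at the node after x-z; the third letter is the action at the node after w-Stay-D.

Row for Stay/z/B/Mid (columns wWt, wWq, wEt, wEq, xWt, xWq, xEt, xEq): (-2,5) (-2,5) (-2,5) (-2,5) (0,0) (0,0) (4,3) (4,3).
Every one of Leader's information sets is on the play path for some reply by Follower when Leader follows Stay/z/B/Mid.
Changing the action at any of them therefore changes at least one column, so only Stay/z/B/Mid itself gives this row.

1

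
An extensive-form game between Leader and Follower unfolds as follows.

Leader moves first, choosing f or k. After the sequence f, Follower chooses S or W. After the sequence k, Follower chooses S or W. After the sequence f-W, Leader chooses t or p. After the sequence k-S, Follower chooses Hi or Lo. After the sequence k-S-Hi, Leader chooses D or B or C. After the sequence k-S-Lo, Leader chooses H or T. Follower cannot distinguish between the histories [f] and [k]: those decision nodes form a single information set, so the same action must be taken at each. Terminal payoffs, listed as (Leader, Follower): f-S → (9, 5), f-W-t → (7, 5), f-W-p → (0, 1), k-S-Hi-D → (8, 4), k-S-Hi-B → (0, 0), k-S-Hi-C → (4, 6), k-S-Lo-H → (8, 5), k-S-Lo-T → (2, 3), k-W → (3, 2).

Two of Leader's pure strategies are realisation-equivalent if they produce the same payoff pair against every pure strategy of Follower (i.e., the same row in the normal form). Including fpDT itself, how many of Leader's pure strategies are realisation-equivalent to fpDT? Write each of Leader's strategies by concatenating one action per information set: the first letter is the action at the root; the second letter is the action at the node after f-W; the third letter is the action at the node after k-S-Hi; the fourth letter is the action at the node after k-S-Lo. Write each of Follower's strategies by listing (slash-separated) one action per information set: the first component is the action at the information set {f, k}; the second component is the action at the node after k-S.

Row for fpDT (columns S/Hi, S/Lo, W/Hi, W/Lo): (9,5) (9,5) (0,1) (0,1).
Under fpDT, Leader's choice at the node after k-S-Hi and at the node after k-S-Lo can never be reached regardless of what Follower does, so varying those choices leaves every outcome unchanged.
Holding the reachable choices fixed and varying the unreachable ones freely already gives 3 × 2 = 6 equivalent strategies.
No other strategy reproduces this row, so those 6 are the full class: fpDH, fpDT, fpBH, fpBT, fpCH, fpCT.

6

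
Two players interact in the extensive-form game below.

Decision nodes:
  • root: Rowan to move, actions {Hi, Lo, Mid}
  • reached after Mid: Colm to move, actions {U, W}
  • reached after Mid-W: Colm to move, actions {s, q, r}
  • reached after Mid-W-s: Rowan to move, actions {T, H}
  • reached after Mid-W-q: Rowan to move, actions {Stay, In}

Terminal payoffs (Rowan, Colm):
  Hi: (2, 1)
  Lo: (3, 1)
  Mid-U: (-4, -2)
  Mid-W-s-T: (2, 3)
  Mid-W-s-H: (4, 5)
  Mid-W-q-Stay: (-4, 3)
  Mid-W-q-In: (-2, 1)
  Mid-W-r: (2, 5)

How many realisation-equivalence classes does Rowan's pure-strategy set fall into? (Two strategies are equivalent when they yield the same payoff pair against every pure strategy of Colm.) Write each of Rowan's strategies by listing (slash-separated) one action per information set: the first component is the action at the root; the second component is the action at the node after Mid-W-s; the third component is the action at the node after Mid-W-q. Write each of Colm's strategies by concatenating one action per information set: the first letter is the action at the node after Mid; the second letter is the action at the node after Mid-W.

6

Rowan has 12 pure strategies: Hi/T/Stay, Hi/T/In, Hi/H/Stay, Hi/H/In, Lo/T/Stay, Lo/T/In, Lo/H/Stay, Lo/H/In, Mid/T/Stay, Mid/T/In, Mid/H/Stay, Mid/H/In. Columns: Us, Uq, Ur, Ws, Wq, Wr.
{Hi/T/Stay, Hi/T/In, Hi/H/Stay, Hi/H/In} → row (2,1) (2,1) (2,1) (2,1) (2,1) (2,1)
{Lo/T/Stay, Lo/T/In, Lo/H/Stay, Lo/H/In} → row (3,1) (3,1) (3,1) (3,1) (3,1) (3,1)
{Mid/T/Stay} → row (-4,-2) (-4,-2) (-4,-2) (2,3) (-4,3) (2,5)
{Mid/T/In} → row (-4,-2) (-4,-2) (-4,-2) (2,3) (-2,1) (2,5)
{Mid/H/Stay} → row (-4,-2) (-4,-2) (-4,-2) (4,5) (-4,3) (2,5)
{Mid/H/In} → row (-4,-2) (-4,-2) (-4,-2) (4,5) (-2,1) (2,5)
That's 6 distinct rows out of 12 strategies.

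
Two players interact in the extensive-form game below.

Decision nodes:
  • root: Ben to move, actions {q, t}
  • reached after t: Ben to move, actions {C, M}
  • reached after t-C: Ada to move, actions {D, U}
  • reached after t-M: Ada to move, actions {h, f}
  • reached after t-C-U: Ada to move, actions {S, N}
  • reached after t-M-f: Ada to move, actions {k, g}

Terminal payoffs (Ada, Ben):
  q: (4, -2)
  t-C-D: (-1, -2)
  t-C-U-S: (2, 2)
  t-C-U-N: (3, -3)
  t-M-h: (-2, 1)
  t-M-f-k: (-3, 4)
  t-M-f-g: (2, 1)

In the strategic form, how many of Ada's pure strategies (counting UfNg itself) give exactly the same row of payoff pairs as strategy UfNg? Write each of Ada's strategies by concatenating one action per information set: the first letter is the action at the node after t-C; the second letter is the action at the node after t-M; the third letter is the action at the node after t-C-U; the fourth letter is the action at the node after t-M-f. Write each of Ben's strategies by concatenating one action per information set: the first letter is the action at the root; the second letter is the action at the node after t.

Row for UfNg (columns qC, qM, tC, tM): (4,-2) (4,-2) (3,-3) (2,1).
Every one of Ada's information sets is on the play path for some reply by Ben when Ada follows UfNg.
Changing the action at any of them therefore changes at least one column, so only UfNg itself gives this row.

1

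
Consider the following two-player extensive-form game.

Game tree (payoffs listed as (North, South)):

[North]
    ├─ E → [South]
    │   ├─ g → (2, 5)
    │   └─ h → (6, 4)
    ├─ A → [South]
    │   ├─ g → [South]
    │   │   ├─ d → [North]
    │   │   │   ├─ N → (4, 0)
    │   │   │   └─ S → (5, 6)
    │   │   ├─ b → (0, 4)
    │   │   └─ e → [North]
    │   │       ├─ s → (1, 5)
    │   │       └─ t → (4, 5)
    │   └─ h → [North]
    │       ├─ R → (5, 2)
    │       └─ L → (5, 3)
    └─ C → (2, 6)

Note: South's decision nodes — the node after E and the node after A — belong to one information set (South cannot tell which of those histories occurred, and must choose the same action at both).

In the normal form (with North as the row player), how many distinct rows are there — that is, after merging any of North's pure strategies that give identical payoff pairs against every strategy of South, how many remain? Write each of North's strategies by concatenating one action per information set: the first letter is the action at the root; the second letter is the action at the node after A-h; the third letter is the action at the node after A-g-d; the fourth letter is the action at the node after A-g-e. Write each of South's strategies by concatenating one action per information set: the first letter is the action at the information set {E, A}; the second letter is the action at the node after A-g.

10

North has 24 pure strategies: ERNs, ERNt, ERSs, ERSt, ELNs, ELNt, ELSs, ELSt, ARNs, ARNt, ARSs, ARSt, ALNs, ALNt, ALSs, ALSt, CRNs, CRNt, CRSs, CRSt, CLNs, CLNt, CLSs, CLSt. Columns: gd, gb, ge, hd, hb, he.
{ERNs, ERNt, ERSs, ERSt, ELNs, ELNt, ELSs, ELSt} → row (2,5) (2,5) (2,5) (6,4) (6,4) (6,4)
{ARNs} → row (4,0) (0,4) (1,5) (5,2) (5,2) (5,2)
{ARNt} → row (4,0) (0,4) (4,5) (5,2) (5,2) (5,2)
{ARSs} → row (5,6) (0,4) (1,5) (5,2) (5,2) (5,2)
{ARSt} → row (5,6) (0,4) (4,5) (5,2) (5,2) (5,2)
{ALNs} → row (4,0) (0,4) (1,5) (5,3) (5,3) (5,3)
{ALNt} → row (4,0) (0,4) (4,5) (5,3) (5,3) (5,3)
{ALSs} → row (5,6) (0,4) (1,5) (5,3) (5,3) (5,3)
{ALSt} → row (5,6) (0,4) (4,5) (5,3) (5,3) (5,3)
{CRNs, CRNt, CRSs, CRSt, CLNs, CLNt, CLSs, CLSt} → row (2,6) (2,6) (2,6) (2,6) (2,6) (2,6)
That's 10 distinct rows out of 24 strategies.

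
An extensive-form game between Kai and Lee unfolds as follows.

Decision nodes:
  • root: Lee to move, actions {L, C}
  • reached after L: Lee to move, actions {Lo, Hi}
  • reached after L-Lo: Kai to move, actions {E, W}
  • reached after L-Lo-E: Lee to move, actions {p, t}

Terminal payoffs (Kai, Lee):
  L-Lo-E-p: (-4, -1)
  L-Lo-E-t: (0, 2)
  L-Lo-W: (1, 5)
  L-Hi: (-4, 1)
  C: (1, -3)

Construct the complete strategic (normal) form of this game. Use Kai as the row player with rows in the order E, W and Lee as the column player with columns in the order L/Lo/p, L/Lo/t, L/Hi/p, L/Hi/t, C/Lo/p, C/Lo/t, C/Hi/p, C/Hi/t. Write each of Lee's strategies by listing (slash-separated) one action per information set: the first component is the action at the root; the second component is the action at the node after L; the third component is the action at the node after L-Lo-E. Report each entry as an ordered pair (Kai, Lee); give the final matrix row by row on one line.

       L/Lo/p   L/Lo/t   L/Hi/p   L/Hi/t   C/Lo/p   C/Lo/t   C/Hi/p   C/Hi/t
   E  (-4,-1)    (0,2)   (-4,1)   (-4,1)   (1,-3)   (1,-3)   (1,-3)   (1,-3)
   W    (1,5)    (1,5)   (-4,1)   (-4,1)   (1,-3)   (1,-3)   (1,-3)   (1,-3)

E: (-4,-1) (0,2) (-4,1) (-4,1) (1,-3) (1,-3) (1,-3) (1,-3) | W: (1,5) (1,5) (-4,1) (-4,1) (1,-3) (1,-3) (1,-3) (1,-3)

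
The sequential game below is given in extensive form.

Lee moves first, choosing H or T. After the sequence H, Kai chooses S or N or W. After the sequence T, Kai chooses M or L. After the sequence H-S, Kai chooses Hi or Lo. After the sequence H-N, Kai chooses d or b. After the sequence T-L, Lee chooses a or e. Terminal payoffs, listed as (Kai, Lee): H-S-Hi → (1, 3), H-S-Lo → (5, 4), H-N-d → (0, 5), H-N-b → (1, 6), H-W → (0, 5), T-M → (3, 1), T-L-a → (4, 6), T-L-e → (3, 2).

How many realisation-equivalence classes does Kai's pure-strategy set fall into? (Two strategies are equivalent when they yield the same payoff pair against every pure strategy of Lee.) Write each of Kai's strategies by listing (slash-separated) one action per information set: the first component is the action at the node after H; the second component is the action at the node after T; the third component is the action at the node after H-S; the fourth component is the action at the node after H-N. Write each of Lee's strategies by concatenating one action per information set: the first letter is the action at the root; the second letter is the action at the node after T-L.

Kai has 24 pure strategies: S/M/Hi/d, S/M/Hi/b, S/M/Lo/d, S/M/Lo/b, S/L/Hi/d, S/L/Hi/b, S/L/Lo/d, S/L/Lo/b, N/M/Hi/d, N/M/Hi/b, N/M/Lo/d, N/M/Lo/b, N/L/Hi/d, N/L/Hi/b, N/L/Lo/d, N/L/Lo/b, W/M/Hi/d, W/M/Hi/b, W/M/Lo/d, W/M/Lo/b, W/L/Hi/d, W/L/Hi/b, W/L/Lo/d, W/L/Lo/b. Columns: Ha, He, Ta, Te.
{S/M/Hi/d, S/M/Hi/b} → row (1,3) (1,3) (3,1) (3,1)
{S/M/Lo/d, S/M/Lo/b} → row (5,4) (5,4) (3,1) (3,1)
{S/L/Hi/d, S/L/Hi/b} → row (1,3) (1,3) (4,6) (3,2)
{S/L/Lo/d, S/L/Lo/b} → row (5,4) (5,4) (4,6) (3,2)
{N/M/Hi/d, N/M/Lo/d, W/M/Hi/d, W/M/Hi/b, W/M/Lo/d, W/M/Lo/b} → row (0,5) (0,5) (3,1) (3,1)
{N/M/Hi/b, N/M/Lo/b} → row (1,6) (1,6) (3,1) (3,1)
{N/L/Hi/d, N/L/Lo/d, W/L/Hi/d, W/L/Hi/b, W/L/Lo/d, W/L/Lo/b} → row (0,5) (0,5) (4,6) (3,2)
{N/L/Hi/b, N/L/Lo/b} → row (1,6) (1,6) (4,6) (3,2)
That's 8 distinct rows out of 24 strategies.

8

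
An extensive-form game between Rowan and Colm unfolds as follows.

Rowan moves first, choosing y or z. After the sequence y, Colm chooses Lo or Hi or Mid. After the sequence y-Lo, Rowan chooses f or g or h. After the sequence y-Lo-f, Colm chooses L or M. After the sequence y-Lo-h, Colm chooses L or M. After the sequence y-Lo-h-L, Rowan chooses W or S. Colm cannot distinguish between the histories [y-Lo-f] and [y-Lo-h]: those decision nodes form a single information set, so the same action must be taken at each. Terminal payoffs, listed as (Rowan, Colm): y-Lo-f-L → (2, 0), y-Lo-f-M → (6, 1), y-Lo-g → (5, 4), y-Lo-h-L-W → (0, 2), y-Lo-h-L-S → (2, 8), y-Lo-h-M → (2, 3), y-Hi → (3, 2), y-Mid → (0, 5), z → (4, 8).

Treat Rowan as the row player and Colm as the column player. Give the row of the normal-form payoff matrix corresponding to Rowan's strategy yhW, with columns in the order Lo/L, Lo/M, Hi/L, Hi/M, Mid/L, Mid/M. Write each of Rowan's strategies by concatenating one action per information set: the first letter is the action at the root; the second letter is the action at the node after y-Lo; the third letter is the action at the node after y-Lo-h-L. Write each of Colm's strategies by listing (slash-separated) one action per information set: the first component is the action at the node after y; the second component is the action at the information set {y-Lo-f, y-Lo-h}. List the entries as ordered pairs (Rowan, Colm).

vs Lo/L: Rowan plays y → Colm plays Lo at [y] → Rowan plays h at [y-Lo] → Colm plays L at [y-Lo-h] → Rowan plays W at [y-Lo-h-L] → (0, 2)
vs Lo/M: Rowan plays y → Colm plays Lo at [y] → Rowan plays h at [y-Lo] → Colm plays M at [y-Lo-h] → (2, 3)
vs Hi/L: Rowan plays y → Colm plays Hi at [y] → (3, 2)
vs Hi/M: Rowan plays y → Colm plays Hi at [y] → (3, 2)
vs Mid/L: Rowan plays y → Colm plays Mid at [y] → (0, 5)
vs Mid/M: Rowan plays y → Colm plays Mid at [y] → (0, 5)

(0,2) (2,3) (3,2) (3,2) (0,5) (0,5)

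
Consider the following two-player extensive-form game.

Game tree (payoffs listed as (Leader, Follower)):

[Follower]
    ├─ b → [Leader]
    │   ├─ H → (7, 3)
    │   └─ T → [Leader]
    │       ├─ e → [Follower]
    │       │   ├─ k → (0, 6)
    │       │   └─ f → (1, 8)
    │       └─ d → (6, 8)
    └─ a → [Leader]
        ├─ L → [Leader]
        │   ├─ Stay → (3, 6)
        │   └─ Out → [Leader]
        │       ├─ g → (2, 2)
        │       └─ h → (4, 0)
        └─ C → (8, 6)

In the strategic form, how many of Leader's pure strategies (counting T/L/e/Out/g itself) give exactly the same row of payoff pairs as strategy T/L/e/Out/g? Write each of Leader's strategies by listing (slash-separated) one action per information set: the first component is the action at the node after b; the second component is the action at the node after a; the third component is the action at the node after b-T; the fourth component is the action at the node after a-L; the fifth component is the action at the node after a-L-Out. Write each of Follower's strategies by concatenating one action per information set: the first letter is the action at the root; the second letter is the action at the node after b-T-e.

1

Row for T/L/e/Out/g (columns bk, bf, ak, af): (0,6) (1,8) (2,2) (2,2).
Every one of Leader's information sets is on the play path for some reply by Follower when Leader follows T/L/e/Out/g.
Changing the action at any of them therefore changes at least one column, so only T/L/e/Out/g itself gives this row.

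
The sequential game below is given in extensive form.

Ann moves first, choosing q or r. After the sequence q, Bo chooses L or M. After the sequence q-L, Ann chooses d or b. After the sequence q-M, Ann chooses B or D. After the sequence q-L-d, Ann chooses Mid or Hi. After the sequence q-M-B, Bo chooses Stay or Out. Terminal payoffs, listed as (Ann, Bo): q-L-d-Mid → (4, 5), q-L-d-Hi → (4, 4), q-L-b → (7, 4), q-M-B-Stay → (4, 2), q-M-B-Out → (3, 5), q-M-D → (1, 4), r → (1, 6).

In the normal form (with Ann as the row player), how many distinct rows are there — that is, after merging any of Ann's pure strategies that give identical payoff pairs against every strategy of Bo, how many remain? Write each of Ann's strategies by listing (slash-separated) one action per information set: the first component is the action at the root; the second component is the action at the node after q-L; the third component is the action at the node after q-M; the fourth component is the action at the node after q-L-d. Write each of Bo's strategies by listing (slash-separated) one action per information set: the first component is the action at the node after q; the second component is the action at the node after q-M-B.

7

Ann has 16 pure strategies: q/d/B/Mid, q/d/B/Hi, q/d/D/Mid, q/d/D/Hi, q/b/B/Mid, q/b/B/Hi, q/b/D/Mid, q/b/D/Hi, r/d/B/Mid, r/d/B/Hi, r/d/D/Mid, r/d/D/Hi, r/b/B/Mid, r/b/B/Hi, r/b/D/Mid, r/b/D/Hi. Columns: L/Stay, L/Out, M/Stay, M/Out.
{q/d/B/Mid} → row (4,5) (4,5) (4,2) (3,5)
{q/d/B/Hi} → row (4,4) (4,4) (4,2) (3,5)
{q/d/D/Mid} → row (4,5) (4,5) (1,4) (1,4)
{q/d/D/Hi} → row (4,4) (4,4) (1,4) (1,4)
{q/b/B/Mid, q/b/B/Hi} → row (7,4) (7,4) (4,2) (3,5)
{q/b/D/Mid, q/b/D/Hi} → row (7,4) (7,4) (1,4) (1,4)
{r/d/B/Mid, r/d/B/Hi, r/d/D/Mid, r/d/D/Hi, r/b/B/Mid, r/b/B/Hi, r/b/D/Mid, r/b/D/Hi} → row (1,6) (1,6) (1,6) (1,6)
That's 7 distinct rows out of 16 strategies.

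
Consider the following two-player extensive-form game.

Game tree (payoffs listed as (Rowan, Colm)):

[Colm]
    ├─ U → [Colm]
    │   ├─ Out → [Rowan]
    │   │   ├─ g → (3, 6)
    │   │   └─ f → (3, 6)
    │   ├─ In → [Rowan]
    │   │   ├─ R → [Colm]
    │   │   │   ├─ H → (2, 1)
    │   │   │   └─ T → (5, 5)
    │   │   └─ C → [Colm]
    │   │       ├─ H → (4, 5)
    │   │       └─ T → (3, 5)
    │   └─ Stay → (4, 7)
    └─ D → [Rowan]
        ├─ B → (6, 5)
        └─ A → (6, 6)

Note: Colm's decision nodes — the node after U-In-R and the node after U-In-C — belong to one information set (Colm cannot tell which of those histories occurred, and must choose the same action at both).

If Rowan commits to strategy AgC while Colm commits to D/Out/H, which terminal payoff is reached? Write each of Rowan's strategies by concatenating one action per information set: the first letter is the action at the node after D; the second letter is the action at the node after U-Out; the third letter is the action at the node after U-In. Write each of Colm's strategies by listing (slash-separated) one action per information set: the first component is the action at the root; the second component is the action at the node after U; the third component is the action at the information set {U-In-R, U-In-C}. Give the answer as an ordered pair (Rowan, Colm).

Trace the play path from the root:
  Colm plays D
  Rowan plays A at [D]
→ terminal payoff (6, 6).
(Rowan's choice at the node after U-Out is never reached on this path, so it doesn't affect the outcome.)

(6, 6)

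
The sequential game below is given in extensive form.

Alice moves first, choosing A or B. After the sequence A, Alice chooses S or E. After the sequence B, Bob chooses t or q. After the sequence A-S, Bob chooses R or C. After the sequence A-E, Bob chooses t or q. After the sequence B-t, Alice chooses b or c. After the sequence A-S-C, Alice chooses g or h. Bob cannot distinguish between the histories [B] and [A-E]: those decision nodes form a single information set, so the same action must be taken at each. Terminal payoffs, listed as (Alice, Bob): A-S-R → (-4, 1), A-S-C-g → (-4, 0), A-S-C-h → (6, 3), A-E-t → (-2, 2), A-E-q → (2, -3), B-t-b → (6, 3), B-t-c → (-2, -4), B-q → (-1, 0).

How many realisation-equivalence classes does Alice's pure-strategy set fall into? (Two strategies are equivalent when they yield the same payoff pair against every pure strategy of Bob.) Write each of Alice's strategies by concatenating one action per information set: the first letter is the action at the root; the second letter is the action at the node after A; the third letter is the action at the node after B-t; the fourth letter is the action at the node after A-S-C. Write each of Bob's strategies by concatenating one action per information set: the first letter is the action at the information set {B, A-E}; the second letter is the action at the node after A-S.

Alice has 16 pure strategies: ASbg, ASbh, AScg, ASch, AEbg, AEbh, AEcg, AEch, BSbg, BSbh, BScg, BSch, BEbg, BEbh, BEcg, BEch. Columns: tR, tC, qR, qC.
{ASbg, AScg} → row (-4,1) (-4,0) (-4,1) (-4,0)
{ASbh, ASch} → row (-4,1) (6,3) (-4,1) (6,3)
{AEbg, AEbh, AEcg, AEch} → row (-2,2) (-2,2) (2,-3) (2,-3)
{BSbg, BSbh, BEbg, BEbh} → row (6,3) (6,3) (-1,0) (-1,0)
{BScg, BSch, BEcg, BEch} → row (-2,-4) (-2,-4) (-1,0) (-1,0)
That's 5 distinct rows out of 16 strategies.

5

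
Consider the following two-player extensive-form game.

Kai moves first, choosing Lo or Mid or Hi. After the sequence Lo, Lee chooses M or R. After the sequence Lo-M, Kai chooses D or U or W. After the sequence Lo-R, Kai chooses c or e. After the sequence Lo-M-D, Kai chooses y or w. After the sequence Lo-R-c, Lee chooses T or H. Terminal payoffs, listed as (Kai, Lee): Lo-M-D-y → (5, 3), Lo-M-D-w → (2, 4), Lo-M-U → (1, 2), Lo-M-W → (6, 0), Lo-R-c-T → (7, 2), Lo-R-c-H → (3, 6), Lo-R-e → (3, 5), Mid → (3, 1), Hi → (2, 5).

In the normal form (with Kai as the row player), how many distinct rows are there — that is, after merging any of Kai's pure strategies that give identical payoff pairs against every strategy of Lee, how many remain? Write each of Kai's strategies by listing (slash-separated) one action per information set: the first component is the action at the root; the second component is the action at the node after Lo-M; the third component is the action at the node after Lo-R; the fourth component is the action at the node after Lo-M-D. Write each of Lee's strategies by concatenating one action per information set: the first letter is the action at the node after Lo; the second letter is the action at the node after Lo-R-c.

Kai has 36 pure strategies: Lo/D/c/y, Lo/D/c/w, Lo/D/e/y, Lo/D/e/w, Lo/U/c/y, Lo/U/c/w, Lo/U/e/y, Lo/U/e/w, Lo/W/c/y, Lo/W/c/w, Lo/W/e/y, Lo/W/e/w, Mid/D/c/y, Mid/D/c/w, Mid/D/e/y, Mid/D/e/w, Mid/U/c/y, Mid/U/c/w, Mid/U/e/y, Mid/U/e/w, Mid/W/c/y, Mid/W/c/w, Mid/W/e/y, Mid/W/e/w, Hi/D/c/y, Hi/D/c/w, Hi/D/e/y, Hi/D/e/w, Hi/U/c/y, Hi/U/c/w, Hi/U/e/y, Hi/U/e/w, Hi/W/c/y, Hi/W/c/w, Hi/W/e/y, Hi/W/e/w. Columns: MT, MH, RT, RH.
{Lo/D/c/y} → row (5,3) (5,3) (7,2) (3,6)
{Lo/D/c/w} → row (2,4) (2,4) (7,2) (3,6)
{Lo/D/e/y} → row (5,3) (5,3) (3,5) (3,5)
{Lo/D/e/w} → row (2,4) (2,4) (3,5) (3,5)
{Lo/U/c/y, Lo/U/c/w} → row (1,2) (1,2) (7,2) (3,6)
{Lo/U/e/y, Lo/U/e/w} → row (1,2) (1,2) (3,5) (3,5)
{Lo/W/c/y, Lo/W/c/w} → row (6,0) (6,0) (7,2) (3,6)
{Lo/W/e/y, Lo/W/e/w} → row (6,0) (6,0) (3,5) (3,5)
{Mid/D/c/y, Mid/D/c/w, Mid/D/e/y, Mid/D/e/w, Mid/U/c/y, Mid/U/c/w, Mid/U/e/y, Mid/U/e/w, Mid/W/c/y, Mid/W/c/w, Mid/W/e/y, Mid/W/e/w} → row (3,1) (3,1) (3,1) (3,1)
{Hi/D/c/y, Hi/D/c/w, Hi/D/e/y, Hi/D/e/w, Hi/U/c/y, Hi/U/c/w, Hi/U/e/y, Hi/U/e/w, Hi/W/c/y, Hi/W/c/w, Hi/W/e/y, Hi/W/e/w} → row (2,5) (2,5) (2,5) (2,5)
That's 10 distinct rows out of 36 strategies.

10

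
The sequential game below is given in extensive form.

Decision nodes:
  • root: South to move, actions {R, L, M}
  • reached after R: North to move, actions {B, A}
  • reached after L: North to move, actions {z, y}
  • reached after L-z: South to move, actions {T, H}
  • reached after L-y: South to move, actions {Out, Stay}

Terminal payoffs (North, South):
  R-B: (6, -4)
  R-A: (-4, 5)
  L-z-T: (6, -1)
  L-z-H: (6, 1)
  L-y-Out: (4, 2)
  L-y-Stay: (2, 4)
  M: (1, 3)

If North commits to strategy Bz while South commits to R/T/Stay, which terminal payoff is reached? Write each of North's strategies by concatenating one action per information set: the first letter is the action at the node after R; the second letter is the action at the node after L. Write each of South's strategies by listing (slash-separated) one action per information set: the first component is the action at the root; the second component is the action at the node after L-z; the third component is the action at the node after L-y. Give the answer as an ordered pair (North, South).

Trace the play path from the root:
  South plays R
  North plays B at [R]
→ terminal payoff (6, -4).
(North's choice at the node after L is never reached on this path, so it doesn't affect the outcome.)

(6, -4)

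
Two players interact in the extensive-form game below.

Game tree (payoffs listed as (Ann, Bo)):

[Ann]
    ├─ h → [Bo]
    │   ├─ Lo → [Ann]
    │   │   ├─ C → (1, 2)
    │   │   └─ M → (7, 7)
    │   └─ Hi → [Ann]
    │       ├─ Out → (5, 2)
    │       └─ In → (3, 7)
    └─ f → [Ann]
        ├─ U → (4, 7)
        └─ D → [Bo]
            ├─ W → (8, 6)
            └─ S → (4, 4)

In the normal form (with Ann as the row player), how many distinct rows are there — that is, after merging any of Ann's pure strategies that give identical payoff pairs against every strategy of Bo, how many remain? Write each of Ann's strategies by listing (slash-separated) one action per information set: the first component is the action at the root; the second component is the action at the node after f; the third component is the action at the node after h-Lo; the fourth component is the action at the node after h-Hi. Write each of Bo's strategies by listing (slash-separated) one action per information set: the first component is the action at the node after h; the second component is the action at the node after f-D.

Ann has 16 pure strategies: h/U/C/Out, h/U/C/In, h/U/M/Out, h/U/M/In, h/D/C/Out, h/D/C/In, h/D/M/Out, h/D/M/In, f/U/C/Out, f/U/C/In, f/U/M/Out, f/U/M/In, f/D/C/Out, f/D/C/In, f/D/M/Out, f/D/M/In. Columns: Lo/W, Lo/S, Hi/W, Hi/S.
{h/U/C/Out, h/D/C/Out} → row (1,2) (1,2) (5,2) (5,2)
{h/U/C/In, h/D/C/In} → row (1,2) (1,2) (3,7) (3,7)
{h/U/M/Out, h/D/M/Out} → row (7,7) (7,7) (5,2) (5,2)
{h/U/M/In, h/D/M/In} → row (7,7) (7,7) (3,7) (3,7)
{f/U/C/Out, f/U/C/In, f/U/M/Out, f/U/M/In} → row (4,7) (4,7) (4,7) (4,7)
{f/D/C/Out, f/D/C/In, f/D/M/Out, f/D/M/In} → row (8,6) (4,4) (8,6) (4,4)
That's 6 distinct rows out of 16 strategies.

6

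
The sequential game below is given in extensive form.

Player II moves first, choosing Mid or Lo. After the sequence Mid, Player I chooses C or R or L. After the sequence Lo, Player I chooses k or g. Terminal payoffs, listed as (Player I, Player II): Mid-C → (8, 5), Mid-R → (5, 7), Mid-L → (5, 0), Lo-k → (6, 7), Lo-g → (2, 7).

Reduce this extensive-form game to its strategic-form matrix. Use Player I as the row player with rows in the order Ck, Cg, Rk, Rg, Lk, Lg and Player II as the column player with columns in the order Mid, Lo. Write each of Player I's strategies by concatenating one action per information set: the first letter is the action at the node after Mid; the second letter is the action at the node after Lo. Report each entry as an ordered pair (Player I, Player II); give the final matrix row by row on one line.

Ck: (8,5) (6,7) | Cg: (8,5) (2,7) | Rk: (5,7) (6,7) | Rg: (5,7) (2,7) | Lk: (5,0) (6,7) | Lg: (5,0) (2,7)

          Mid       Lo
  Ck    (8,5)    (6,7)
  Cg    (8,5)    (2,7)
  Rk    (5,7)    (6,7)
  Rg    (5,7)    (2,7)
  Lk    (5,0)    (6,7)
  Lg    (5,0)    (2,7)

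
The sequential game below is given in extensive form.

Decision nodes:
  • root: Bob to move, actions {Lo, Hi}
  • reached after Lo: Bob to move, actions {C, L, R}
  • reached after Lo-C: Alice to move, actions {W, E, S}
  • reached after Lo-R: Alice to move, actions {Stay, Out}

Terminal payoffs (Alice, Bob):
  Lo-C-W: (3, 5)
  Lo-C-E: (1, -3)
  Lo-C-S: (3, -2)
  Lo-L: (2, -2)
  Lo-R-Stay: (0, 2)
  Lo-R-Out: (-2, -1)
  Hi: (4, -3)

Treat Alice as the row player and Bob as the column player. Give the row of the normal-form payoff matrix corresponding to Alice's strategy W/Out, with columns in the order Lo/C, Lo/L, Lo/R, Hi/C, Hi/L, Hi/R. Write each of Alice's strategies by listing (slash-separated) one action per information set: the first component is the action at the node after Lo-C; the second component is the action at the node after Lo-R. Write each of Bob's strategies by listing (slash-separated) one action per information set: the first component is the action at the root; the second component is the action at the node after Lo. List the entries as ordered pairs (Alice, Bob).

(3,5) (2,-2) (-2,-1) (4,-3) (4,-3) (4,-3)

vs Lo/C: Bob plays Lo → Bob plays C at [Lo] → Alice plays W at [Lo-C] → (3, 5)
vs Lo/L: Bob plays Lo → Bob plays L at [Lo] → (2, -2)
vs Lo/R: Bob plays Lo → Bob plays R at [Lo] → Alice plays Out at [Lo-R] → (-2, -1)
vs Hi/C: Bob plays Hi → (4, -3)
vs Hi/L: Bob plays Hi → (4, -3)
vs Hi/R: Bob plays Hi → (4, -3)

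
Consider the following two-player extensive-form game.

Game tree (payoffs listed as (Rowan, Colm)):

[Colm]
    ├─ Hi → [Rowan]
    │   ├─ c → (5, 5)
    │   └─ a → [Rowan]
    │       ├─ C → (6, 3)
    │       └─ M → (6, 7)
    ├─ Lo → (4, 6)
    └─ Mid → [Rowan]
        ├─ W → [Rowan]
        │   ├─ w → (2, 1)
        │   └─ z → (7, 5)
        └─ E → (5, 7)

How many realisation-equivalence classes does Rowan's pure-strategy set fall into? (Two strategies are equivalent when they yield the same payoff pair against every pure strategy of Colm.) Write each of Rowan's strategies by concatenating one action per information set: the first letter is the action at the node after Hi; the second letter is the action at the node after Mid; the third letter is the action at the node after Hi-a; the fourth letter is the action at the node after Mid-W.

9

Rowan has 16 pure strategies: cWCw, cWCz, cWMw, cWMz, cECw, cECz, cEMw, cEMz, aWCw, aWCz, aWMw, aWMz, aECw, aECz, aEMw, aEMz. Columns: Hi, Lo, Mid.
{cWCw, cWMw} → row (5,5) (4,6) (2,1)
{cWCz, cWMz} → row (5,5) (4,6) (7,5)
{cECw, cECz, cEMw, cEMz} → row (5,5) (4,6) (5,7)
{aWCw} → row (6,3) (4,6) (2,1)
{aWCz} → row (6,3) (4,6) (7,5)
{aWMw} → row (6,7) (4,6) (2,1)
{aWMz} → row (6,7) (4,6) (7,5)
{aECw, aECz} → row (6,3) (4,6) (5,7)
{aEMw, aEMz} → row (6,7) (4,6) (5,7)
That's 9 distinct rows out of 16 strategies.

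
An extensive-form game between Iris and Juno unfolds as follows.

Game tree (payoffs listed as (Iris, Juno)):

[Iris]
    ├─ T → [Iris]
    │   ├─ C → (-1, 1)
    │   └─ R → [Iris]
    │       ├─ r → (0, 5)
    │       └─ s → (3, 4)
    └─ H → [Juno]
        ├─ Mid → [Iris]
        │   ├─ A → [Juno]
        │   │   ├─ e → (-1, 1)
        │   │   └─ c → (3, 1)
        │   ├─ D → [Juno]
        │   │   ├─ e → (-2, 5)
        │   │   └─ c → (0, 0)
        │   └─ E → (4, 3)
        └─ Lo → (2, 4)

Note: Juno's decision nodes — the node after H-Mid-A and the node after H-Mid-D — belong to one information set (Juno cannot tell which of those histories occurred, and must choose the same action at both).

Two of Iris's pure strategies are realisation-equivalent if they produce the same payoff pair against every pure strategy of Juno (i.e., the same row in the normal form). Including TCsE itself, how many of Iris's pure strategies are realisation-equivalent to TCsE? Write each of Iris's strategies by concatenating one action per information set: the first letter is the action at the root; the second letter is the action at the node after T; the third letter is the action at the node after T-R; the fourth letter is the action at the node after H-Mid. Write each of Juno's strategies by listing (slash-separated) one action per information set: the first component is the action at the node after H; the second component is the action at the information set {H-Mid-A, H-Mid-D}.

6

Row for TCsE (columns Mid/e, Mid/c, Lo/e, Lo/c): (-1,1) (-1,1) (-1,1) (-1,1).
Under TCsE, Iris's choice at the node after T-R and at the node after H-Mid can never be reached regardless of what Juno does, so varying those choices leaves every outcome unchanged.
Holding the reachable choices fixed and varying the unreachable ones freely already gives 2 × 3 = 6 equivalent strategies.
No other strategy reproduces this row, so those 6 are the full class: TCrA, TCrD, TCrE, TCsA, TCsD, TCsE.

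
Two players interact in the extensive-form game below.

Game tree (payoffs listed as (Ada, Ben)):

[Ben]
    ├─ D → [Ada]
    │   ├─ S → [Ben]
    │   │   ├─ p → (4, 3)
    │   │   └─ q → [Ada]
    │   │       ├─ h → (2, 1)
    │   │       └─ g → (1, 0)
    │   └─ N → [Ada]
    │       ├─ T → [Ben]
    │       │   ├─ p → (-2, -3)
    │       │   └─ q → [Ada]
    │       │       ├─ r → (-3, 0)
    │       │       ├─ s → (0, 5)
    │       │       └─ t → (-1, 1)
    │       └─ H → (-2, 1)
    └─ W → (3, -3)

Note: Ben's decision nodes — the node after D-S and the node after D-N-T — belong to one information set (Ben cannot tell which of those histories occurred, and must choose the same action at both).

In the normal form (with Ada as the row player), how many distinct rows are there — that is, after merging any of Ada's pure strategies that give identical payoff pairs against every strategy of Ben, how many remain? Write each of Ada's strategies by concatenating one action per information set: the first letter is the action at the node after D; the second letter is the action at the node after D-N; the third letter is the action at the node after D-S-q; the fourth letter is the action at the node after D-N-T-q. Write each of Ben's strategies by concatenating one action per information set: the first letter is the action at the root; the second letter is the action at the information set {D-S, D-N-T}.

6

Ada has 24 pure strategies: SThr, SThs, STht, STgr, STgs, STgt, SHhr, SHhs, SHht, SHgr, SHgs, SHgt, NThr, NThs, NTht, NTgr, NTgs, NTgt, NHhr, NHhs, NHht, NHgr, NHgs, NHgt. Columns: Dp, Dq, Wp, Wq.
{SThr, SThs, STht, SHhr, SHhs, SHht} → row (4,3) (2,1) (3,-3) (3,-3)
{STgr, STgs, STgt, SHgr, SHgs, SHgt} → row (4,3) (1,0) (3,-3) (3,-3)
{NThr, NTgr} → row (-2,-3) (-3,0) (3,-3) (3,-3)
{NThs, NTgs} → row (-2,-3) (0,5) (3,-3) (3,-3)
{NTht, NTgt} → row (-2,-3) (-1,1) (3,-3) (3,-3)
{NHhr, NHhs, NHht, NHgr, NHgs, NHgt} → row (-2,1) (-2,1) (3,-3) (3,-3)
That's 6 distinct rows out of 24 strategies.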